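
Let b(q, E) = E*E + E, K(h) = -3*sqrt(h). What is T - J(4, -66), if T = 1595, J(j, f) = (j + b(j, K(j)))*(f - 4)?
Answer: 3975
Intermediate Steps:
b(q, E) = E + E**2 (b(q, E) = E**2 + E = E + E**2)
J(j, f) = (-4 + f)*(j - 3*sqrt(j)*(1 - 3*sqrt(j))) (J(j, f) = (j + (-3*sqrt(j))*(1 - 3*sqrt(j)))*(f - 4) = (j - 3*sqrt(j)*(1 - 3*sqrt(j)))*(-4 + f) = (-4 + f)*(j - 3*sqrt(j)*(1 - 3*sqrt(j))))
T - J(4, -66) = 1595 - (-40*4 + 12*sqrt(4) - 3*(-66)*sqrt(4) + 10*(-66)*4) = 1595 - (-160 + 12*2 - 3*(-66)*2 - 2640) = 1595 - (-160 + 24 + 396 - 2640) = 1595 - 1*(-2380) = 1595 + 2380 = 3975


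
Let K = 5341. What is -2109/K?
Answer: -2109/5341 ≈ -0.39487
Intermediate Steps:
-2109/K = -2109/5341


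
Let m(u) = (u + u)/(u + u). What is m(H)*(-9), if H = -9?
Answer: -9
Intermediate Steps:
m(u) = 1 (m(u) = (2*u)/((2*u)) = (2*u)*(1/(2*u)) = 1)
m(H)*(-9) = 1*(-9) = -9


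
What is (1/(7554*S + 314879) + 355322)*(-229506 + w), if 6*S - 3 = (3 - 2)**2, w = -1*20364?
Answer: -5680686387771594/63983 ≈ -8.8784e+10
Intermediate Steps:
w = -20364
S = 2/3 (S = 1/2 + (3 - 2)**2/6 = 1/2 + (1/6)*1**2 = 1/2 + (1/6)*1 = 1/2 + 1/6 = 2/3 ≈ 0.66667)
(1/(7554*S + 314879) + 355322)*(-229506 + w) = (1/(7554*(2/3) + 314879) + 355322)*(-229506 - 20364) = (1/(5036 + 314879) + 355322)*(-249870) = (1/319915 + 355322)*(-249870) = (113672837631/319915)*(-249870) = -5680686387771594/63983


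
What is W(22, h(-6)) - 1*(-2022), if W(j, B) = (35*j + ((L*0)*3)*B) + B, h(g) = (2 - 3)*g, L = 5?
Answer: 2798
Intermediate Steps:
h(g) = -g
W(j, B) = B + 35*j (W(j, B) = (35*j + ((5*0)*3)*B) + B = (35*j + (0*3)*B) + B = (35*j + 0*B) + B = (35*j + 0) + B = 35*j + B = B + 35*j)
W(22, h(-6)) - 1*(-2022) = (-1*(-6) + 35*22) - 1*(-2022) = (6 + 770) + 2022 = 776 + 2022 = 2798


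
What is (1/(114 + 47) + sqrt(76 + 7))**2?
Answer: 2151444/25921 + 2*sqrt(83)/161 ≈ 83.113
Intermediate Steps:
(1/(114 + 47) + sqrt(76 + 7))**2 = (1/161 + sqrt(83))**2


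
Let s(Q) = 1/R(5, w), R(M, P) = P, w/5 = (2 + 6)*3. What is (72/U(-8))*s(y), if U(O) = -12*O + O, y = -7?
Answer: 3/440 ≈ 0.0068182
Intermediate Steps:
w = 120 (w = 5*((2 + 6)*3) = 5*(8*3) = 5*24 = 120)
U(O) = -11*O
s(Q) = 1/120
(72/U(-8))*s(y) = (72/((-11*(-8))))*(1/120) = (72/88)*(1/120) = (72*(1/88))*(1/120) = (9/11)*(1/120) = 3/440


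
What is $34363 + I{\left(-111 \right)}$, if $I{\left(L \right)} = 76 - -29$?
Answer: $34468$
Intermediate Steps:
$I{\left(L \right)} = 105$ ($I{\left(L \right)} = 76 + 29 = 105$)
$34363 + I{\left(-111 \right)} = 34363 + 105 = 34468$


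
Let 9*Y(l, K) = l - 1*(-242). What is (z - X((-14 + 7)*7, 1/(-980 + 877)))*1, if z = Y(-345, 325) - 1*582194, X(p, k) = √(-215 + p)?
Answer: -5239849/9 - 2*I*√66 ≈ -5.8221e+5 - 16.248*I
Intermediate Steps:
Y(l, K) = 242/9 + l/9 (Y(l, K) = (l - 1*(-242))/9 = (l + 242)/9 = (242 + l)/9 = 242/9 + l/9)
z = -5239849/9 (z = (242/9 + (⅑)*(-345)) - 1*582194 = (242/9 - 115/3) - 582194 = -103/9 - 582194 = -5239849/9 ≈ -5.8221e+5)
(z - X((-14 + 7)*7, 1/(-980 + 877)))*1 = (-5239849/9 - √(-215 + (-14 + 7)*7))*1 = (-5239849/9 - √(-215 - 7*7))*1 = (-5239849/9 - √(-215 - 49))*1 = (-5239849/9 - √(-264))*1 = (-5239849/9 - 2*I*√66)*1 = -5239849/9 - 2*I*√66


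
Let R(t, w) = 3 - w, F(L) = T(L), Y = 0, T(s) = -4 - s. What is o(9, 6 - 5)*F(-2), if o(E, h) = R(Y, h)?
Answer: -4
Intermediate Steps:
F(L) = -4 - L
o(E, h) = 3 - h
o(9, 6 - 5)*F(-2) = (3 - (6 - 5))*(-4 - 1*(-2)) = (3 - 1*1)*(-4 + 2) = (3 - 1)*(-2) = 2*(-2) = -4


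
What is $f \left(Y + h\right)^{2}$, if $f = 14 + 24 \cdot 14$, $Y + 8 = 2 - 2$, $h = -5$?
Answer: $59150$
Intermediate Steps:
$Y = -8$ ($Y = -8 + \left(2 - 2\right) = -8 + 0 = -8$)
$f = 350$ ($f = 14 + 336 = 350$)
$f \left(Y + h\right)^{2} = 350 \left(-8 - 5\right)^{2} = 350 \left(-13\right)^{2} = 350 \cdot 169 = 59150$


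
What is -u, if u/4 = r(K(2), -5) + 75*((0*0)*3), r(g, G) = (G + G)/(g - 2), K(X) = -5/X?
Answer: -80/9 ≈ -8.8889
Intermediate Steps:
r(g, G) = 2*G/(-2 + g) (r(g, G) = (2*G)/(-2 + g) = 2*G/(-2 + g))
u = 80/9 (u = 4*(2*(-5)/(-2 - 5/2) + 75*((0*0)*3)) = 4*(2*(-5)/(-2 - 5*½) + 75*(0*3)) = 4*(2*(-5)/(-2 - 5/2) + 75*0) = 4*(2*(-5)/(-9/2) + 0) = 4*(2*(-5)*(-2/9) + 0) = 4*(20/9 + 0) = 4*(20/9) = 80/9 ≈ 8.8889)
-u = -1*80/9 = -80/9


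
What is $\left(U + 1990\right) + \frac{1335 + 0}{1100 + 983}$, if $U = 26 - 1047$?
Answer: $\frac{2019762}{2083} \approx 969.64$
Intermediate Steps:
$U = -1021$ ($U = 26 - 1047 = -1021$)
$\left(U + 1990\right) + \frac{1335 + 0}{1100 + 983} = \left(-1021 + 1990\right) + \frac{1335 + 0}{1100 + 983} = 969 + \frac{1335}{2083} = \frac{2019762}{2083}$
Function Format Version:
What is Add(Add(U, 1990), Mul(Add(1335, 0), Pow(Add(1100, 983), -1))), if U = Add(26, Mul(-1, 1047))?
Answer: Rational(2019762, 2083) ≈ 969.64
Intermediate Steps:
U = -1021 (U = Add(26, -1047) = -1021)
Add(Add(U, 1990), Mul(Add(1335, 0), Pow(Add(1100, 983), -1))) = Add(Add(-1021, 1990), Mul(Add(1335, 0), Pow(Add(1100, 983), -1))) = Add(969, Mul(1335, Pow(2083, -1))) = Add(969, Mul(1335, Rational(1, 2083))) = Add(969, Rational(1335, 2083)) = Rational(2019762, 2083)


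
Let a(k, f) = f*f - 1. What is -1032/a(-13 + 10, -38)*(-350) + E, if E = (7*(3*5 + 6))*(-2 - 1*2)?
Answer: -162428/481 ≈ -337.69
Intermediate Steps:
a(k, f) = -1 + f² (a(k, f) = f² - 1 = -1 + f²)
E = -588 (E = (7*(15 + 6))*(-2 - 2) = (7*21)*(-4) = 147*(-4) = -588)
-1032/a(-13 + 10, -38)*(-350) + E = -1032/(-1 + (-38)²)*(-350) - 588 = -1032/(-1 + 1444)*(-350) - 588 = -1032/1443*(-350) - 588 = -1032*1/1443*(-350) - 588 = -344/481*(-350) - 588 = 120400/481 - 588 = -162428/481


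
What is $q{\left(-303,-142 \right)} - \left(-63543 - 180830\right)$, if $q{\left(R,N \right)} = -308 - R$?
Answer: $244368$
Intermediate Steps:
$q{\left(-303,-142 \right)} - \left(-63543 - 180830\right) = \left(-308 - -303\right) - \left(-63543 - 180830\right) = \left(-308 + 303\right) - \left(-63543 - 180830\right) = -5 - -244373 = -5 + 244373 = 244368$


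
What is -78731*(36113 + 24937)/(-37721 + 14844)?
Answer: 4806527550/22877 ≈ 2.1010e+5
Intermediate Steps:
-78731*(36113 + 24937)/(-37721 + 14844) = -78731/((-22877/61050)) = -78731/((-22877*1/61050)) = -78731/(-22877/61050) = -78731*(-61050/22877) = 4806527550/22877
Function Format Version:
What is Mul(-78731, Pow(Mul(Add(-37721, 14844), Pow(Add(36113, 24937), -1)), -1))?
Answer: Rational(4806527550, 22877) ≈ 2.1010e+5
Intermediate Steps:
Mul(-78731, Pow(Mul(Add(-37721, 14844), Pow(Add(36113, 24937), -1)), -1)) = Mul(-78731, Pow(Mul(-22877, Pow(61050, -1)), -1)) = Mul(-78731, Pow(Mul(-22877, Rational(1, 61050)), -1)) = Mul(-78731, Pow(Rational(-22877, 61050), -1)) = Mul(-78731, Rational(-61050, 22877)) = Rational(4806527550, 22877)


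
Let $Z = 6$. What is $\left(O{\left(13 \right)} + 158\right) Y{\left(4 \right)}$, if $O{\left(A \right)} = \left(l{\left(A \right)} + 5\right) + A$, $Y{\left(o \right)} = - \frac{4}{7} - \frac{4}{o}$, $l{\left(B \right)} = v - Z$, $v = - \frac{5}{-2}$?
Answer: $- \frac{3795}{14} \approx -271.07$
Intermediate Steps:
$v = \frac{5}{2}$ ($v = \left(-5\right) \left(- \frac{1}{2}\right) = \frac{5}{2} \approx 2.5$)
$l{\left(B \right)} = - \frac{7}{2}$ ($l{\left(B \right)} = \frac{5}{2} - 6 = - \frac{7}{2}$)
$Y{\left(o \right)} = - \frac{4}{7} - \frac{4}{o}$ ($Y{\left(o \right)} = \left(-4\right) \frac{1}{7} - \frac{4}{o} = - \frac{4}{7} - \frac{4}{o}$)
$O{\left(A \right)} = \frac{3}{2} + A$ ($O{\left(A \right)} = \left(- \frac{7}{2} + 5\right) + A = \frac{3}{2} + A$)
$\left(O{\left(13 \right)} + 158\right) Y{\left(4 \right)} = \left(\left(\frac{3}{2} + 13\right) + 158\right) \left(- \frac{4}{7} - \frac{4}{4}\right) = \left(\frac{29}{2} + 158\right) \left(- \frac{4}{7} - 1\right) = \frac{345 \left(- \frac{4}{7} - 1\right)}{2} = \frac{345}{2} \left(- \frac{11}{7}\right) = - \frac{3795}{14}$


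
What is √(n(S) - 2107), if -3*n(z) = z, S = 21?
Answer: I*√2114 ≈ 45.978*I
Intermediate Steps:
n(z) = -z/3
√(n(S) - 2107) = √(-⅓*21 - 2107) = √(-7 - 2107) = √(-2114) = I*√2114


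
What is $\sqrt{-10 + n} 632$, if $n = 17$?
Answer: $632 \sqrt{7} \approx 1672.1$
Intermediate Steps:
$\sqrt{-10 + n} 632 = \sqrt{-10 + 17} \cdot 632 = \sqrt{7} \cdot 632 = 632 \sqrt{7}$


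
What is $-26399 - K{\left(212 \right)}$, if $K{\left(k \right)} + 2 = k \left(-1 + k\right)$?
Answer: $-71129$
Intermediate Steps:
$K{\left(k \right)} = -2 + k \left(-1 + k\right)$
$-26399 - K{\left(212 \right)} = -26399 - \left(-2 + 212^{2} - 212\right) = -26399 - \left(-2 + 44944 - 212\right) = -26399 - 44730 = -71129$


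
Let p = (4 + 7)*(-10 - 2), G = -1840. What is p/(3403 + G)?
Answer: -44/521 ≈ -0.084453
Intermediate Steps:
p = -132 (p = 11*(-12) = -132)
p/(3403 + G) = -132/(3403 - 1840) = -132/1563 = (1/1563)*(-132) = -44/521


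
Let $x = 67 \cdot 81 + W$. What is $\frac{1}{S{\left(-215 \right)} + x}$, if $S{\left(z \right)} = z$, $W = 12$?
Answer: $\frac{1}{5224} \approx 0.00019142$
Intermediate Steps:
$x = 5439$ ($x = 67 \cdot 81 + 12 = 5427 + 12 = 5439$)
$\frac{1}{S{\left(-215 \right)} + x} = \frac{1}{-215 + 5439} = \frac{1}{5224}$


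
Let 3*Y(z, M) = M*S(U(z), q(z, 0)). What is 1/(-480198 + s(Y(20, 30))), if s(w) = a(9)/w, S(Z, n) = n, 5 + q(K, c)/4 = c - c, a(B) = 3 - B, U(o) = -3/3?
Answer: -100/48019797 ≈ -2.0825e-6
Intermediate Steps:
U(o) = -1 (U(o) = -3*⅓ = -1)
q(K, c) = -20 (q(K, c) = -20 + 4*(c - c) = -20 + 4*0 = -20 + 0 = -20)
Y(z, M) = -20*M/3 (Y(z, M) = (M*(-20))/3 = (-20*M)/3 = -20*M/3)
s(w) = -6/w (s(w) = (3 - 1*9)/w = (3 - 9)/w = -6/w)
1/(-480198 + s(Y(20, 30))) = 1/(-480198 - 6/((-20/3*30))) = 1/(-480198 - 6/(-200)) = 1/(-480198 - 6*(-1/200)) = 1/(-480198 + 3/100) = 1/(-48019797/100) = -100/48019797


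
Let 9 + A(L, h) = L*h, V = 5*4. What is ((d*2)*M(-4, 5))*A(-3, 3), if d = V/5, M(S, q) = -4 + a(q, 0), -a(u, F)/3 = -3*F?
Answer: 576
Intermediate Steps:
a(u, F) = 9*F (a(u, F) = -(-9)*F = 9*F)
V = 20
M(S, q) = -4 (M(S, q) = -4 + 9*0 = -4 + 0 = -4)
d = 4 (d = 20/5 = 20*(⅕) = 4)
A(L, h) = -9 + L*h
((d*2)*M(-4, 5))*A(-3, 3) = ((4*2)*(-4))*(-9 - 3*3) = (8*(-4))*(-9 - 9) = -32*(-18) = 576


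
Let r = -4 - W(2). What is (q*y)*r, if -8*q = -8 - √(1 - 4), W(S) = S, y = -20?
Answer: 120 + 15*I*√3 ≈ 120.0 + 25.981*I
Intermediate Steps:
r = -6 (r = -4 - 1*2 = -4 - 2 = -6)
q = 1 + I*√3/8 (q = -(-8 - √(1 - 4))/8 = -(-8 - √(-3))/8 = -(-8 - I*√3)/8 = 1 + I*√3/8 ≈ 1.0 + 0.21651*I)
(q*y)*r = ((1 + I*√3/8)*(-20))*(-6) = (-20 - 5*I*√3/2)*(-6) = 120 + 15*I*√3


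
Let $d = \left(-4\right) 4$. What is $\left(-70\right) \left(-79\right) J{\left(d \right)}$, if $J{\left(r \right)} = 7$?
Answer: $38710$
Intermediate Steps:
$d = -16$
$\left(-70\right) \left(-79\right) J{\left(d \right)} = \left(-70\right) \left(-79\right) 7 = 5530 \cdot 7 = 38710$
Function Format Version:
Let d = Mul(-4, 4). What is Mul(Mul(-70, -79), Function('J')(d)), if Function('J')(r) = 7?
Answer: 38710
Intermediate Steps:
d = -16
Mul(Mul(-70, -79), Function('J')(d)) = Mul(Mul(-70, -79), 7) = Mul(5530, 7) = 38710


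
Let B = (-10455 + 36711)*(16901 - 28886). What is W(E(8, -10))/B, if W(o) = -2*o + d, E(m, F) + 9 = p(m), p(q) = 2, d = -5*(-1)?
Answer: -19/314678160 ≈ -6.0379e-8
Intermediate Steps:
d = 5
E(m, F) = -7 (E(m, F) = -9 + 2 = -7)
W(o) = 5 - 2*o (W(o) = -2*o + 5 = 5 - 2*o)
B = -314678160 (B = 26256*(-11985) = -314678160)
W(E(8, -10))/B = (5 - 2*(-7))/(-314678160) = (5 + 14)*(-1/314678160) = 19*(-1/314678160) = -19/314678160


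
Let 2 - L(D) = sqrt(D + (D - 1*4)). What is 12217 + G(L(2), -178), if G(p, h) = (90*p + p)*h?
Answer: -20179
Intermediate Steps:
L(D) = 2 - sqrt(-4 + 2*D) (L(D) = 2 - sqrt(D + (D - 1*4)) = 2 - sqrt(D + (D - 4)) = 2 - sqrt(D + (-4 + D)) = 2 - sqrt(-4 + 2*D))
G(p, h) = 91*h*p (G(p, h) = (91*p)*h = 91*h*p)
12217 + G(L(2), -178) = 12217 + 91*(-178)*(2 - sqrt(-4 + 2*2)) = 12217 + 91*(-178)*(2 - sqrt(-4 + 4)) = 12217 + 91*(-178)*(2 - sqrt(0)) = 12217 + 91*(-178)*(2 - 1*0) = 12217 + 91*(-178)*(2 + 0) = 12217 + 91*(-178)*2 = 12217 - 32396 = -20179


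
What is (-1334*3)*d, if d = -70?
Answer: 280140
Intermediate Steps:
(-1334*3)*d = -1334*3*(-70) = -58*69*(-70) = -4002*(-70) = 280140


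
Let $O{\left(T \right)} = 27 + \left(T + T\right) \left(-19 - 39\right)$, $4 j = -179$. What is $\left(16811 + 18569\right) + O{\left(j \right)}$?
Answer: $40598$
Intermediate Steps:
$j = - \frac{179}{4}$ ($j = \frac{1}{4} \left(-179\right) = - \frac{179}{4} \approx -44.75$)
$O{\left(T \right)} = 27 - 116 T$ ($O{\left(T \right)} = 27 + 2 T \left(-58\right) = 27 - 116 T$)
$\left(16811 + 18569\right) + O{\left(j \right)} = \left(16811 + 18569\right) + \left(27 - -5191\right) = 35380 + \left(27 + 5191\right) = 35380 + 5218 = 40598$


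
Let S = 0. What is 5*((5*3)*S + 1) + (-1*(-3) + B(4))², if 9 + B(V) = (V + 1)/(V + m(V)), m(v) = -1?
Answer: 214/9 ≈ 23.778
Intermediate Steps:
B(V) = -9 + (1 + V)/(-1 + V) (B(V) = -9 + (V + 1)/(V - 1) = -9 + (1 + V)/(-1 + V))
5*((5*3)*S + 1) + (-1*(-3) + B(4))² = 5*((5*3)*0 + 1) + (-1*(-3) + 2*(5 - 4*4)/(-1 + 4))² = 5*(15*0 + 1) + (3 + 2*(5 - 16)/3)² = 5*(0 + 1) + (3 + 2*(⅓)*(-11))² = 5*1 + (3 - 22/3)² = 5 + (-13/3)² = 5 + 169/9 = 214/9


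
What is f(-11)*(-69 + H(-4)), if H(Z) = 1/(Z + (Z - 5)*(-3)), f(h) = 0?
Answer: 0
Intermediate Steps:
H(Z) = 1/(15 - 2*Z) (H(Z) = 1/(Z + (-5 + Z)*(-3)) = 1/(Z + (15 - 3*Z)) = 1/(15 - 2*Z))
f(-11)*(-69 + H(-4)) = 0*(-69 - 1/(-15 + 2*(-4))) = 0*(-69 - 1/(-15 - 8)) = 0*(-69 - 1/(-23)) = 0*(-69 - 1*(-1/23)) = 0*(-69 + 1/23) = 0*(-1586/23) = 0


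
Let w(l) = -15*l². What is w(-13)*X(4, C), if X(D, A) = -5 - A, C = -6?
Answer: -2535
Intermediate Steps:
w(-13)*X(4, C) = (-15*(-13)²)*(-5 - 1*(-6)) = (-15*169)*(-5 + 6) = -2535*1 = -2535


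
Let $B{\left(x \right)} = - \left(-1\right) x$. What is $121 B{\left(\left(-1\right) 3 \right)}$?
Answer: $-363$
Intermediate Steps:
$B{\left(x \right)} = x$
$121 B{\left(\left(-1\right) 3 \right)} = 121 \left(\left(-1\right) 3\right) = 121 \left(-3\right) = -363$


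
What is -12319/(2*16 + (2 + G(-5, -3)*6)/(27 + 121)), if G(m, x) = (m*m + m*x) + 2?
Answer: -911606/2495 ≈ -365.37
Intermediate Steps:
G(m, x) = 2 + m² + m*x (G(m, x) = (m² + m*x) + 2 = 2 + m² + m*x)
-12319/(2*16 + (2 + G(-5, -3)*6)/(27 + 121)) = -12319/(2*16 + (2 + (2 + (-5)² - 5*(-3))*6)/(27 + 121)) = -12319/(32 + (2 + (2 + 25 + 15)*6)/148) = -12319/(32 + (2 + 42*6)*(1/148)) = -12319/(32 + (2 + 252)*(1/148)) = -12319/(32 + 254*(1/148)) = -12319/(32 + 127/74) = -12319/2495/74 = -12319*74/2495 = -911606/2495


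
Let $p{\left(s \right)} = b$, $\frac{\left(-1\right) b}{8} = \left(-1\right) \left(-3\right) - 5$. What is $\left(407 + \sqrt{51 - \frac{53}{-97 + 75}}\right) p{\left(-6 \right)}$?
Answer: $6512 + \frac{40 \sqrt{1034}}{11} \approx 6628.9$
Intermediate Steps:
$b = 16$ ($b = - 8 \left(\left(-1\right) \left(-3\right) - 5\right) = - 8 \left(3 - 5\right) = \left(-8\right) \left(-2\right) = 16$)
$p{\left(s \right)} = 16$
$\left(407 + \sqrt{51 - \frac{53}{-97 + 75}}\right) p{\left(-6 \right)} = \left(407 + \sqrt{51 - \frac{53}{-97 + 75}}\right) 16 = \left(407 + \sqrt{51 - \frac{53}{-22}}\right) 16 = \left(407 + \sqrt{51 - - \frac{53}{22}}\right) 16 = \left(407 + \sqrt{51 + \frac{53}{22}}\right) 16 = \left(407 + \sqrt{\frac{1175}{22}}\right) 16 = \left(407 + \frac{5 \sqrt{1034}}{22}\right) 16 = 6512 + \frac{40 \sqrt{1034}}{11}$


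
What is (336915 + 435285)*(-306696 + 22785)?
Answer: -219236074200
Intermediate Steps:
(336915 + 435285)*(-306696 + 22785) = 772200*(-283911) = -219236074200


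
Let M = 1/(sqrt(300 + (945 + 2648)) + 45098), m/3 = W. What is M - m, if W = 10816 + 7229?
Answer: -110101154819887/2033825711 - sqrt(3893)/2033825711 ≈ -54135.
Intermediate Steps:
W = 18045
m = 54135 (m = 3*18045 = 54135)
M = 1/(45098 + sqrt(3893)) (M = 1/(sqrt(300 + 3593) + 45098) = 1/(sqrt(3893) + 45098) = 1/(45098 + sqrt(3893)) ≈ 2.2143e-5)
M - m = (45098/2033825711 - sqrt(3893)/2033825711) - 1*54135 = (45098/2033825711 - sqrt(3893)/2033825711) - 54135 = -110101154819887/2033825711 - sqrt(3893)/2033825711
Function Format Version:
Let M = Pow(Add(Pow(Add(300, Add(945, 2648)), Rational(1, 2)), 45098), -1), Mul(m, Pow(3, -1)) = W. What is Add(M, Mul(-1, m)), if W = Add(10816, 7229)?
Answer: Add(Rational(-110101154819887, 2033825711), Mul(Rational(-1, 2033825711), Pow(3893, Rational(1, 2)))) ≈ -54135.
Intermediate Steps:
W = 18045
m = 54135 (m = Mul(3, 18045) = 54135)
M = Pow(Add(45098, Pow(3893, Rational(1, 2))), -1) (M = Pow(Add(Pow(Add(300, 3593), Rational(1, 2)), 45098), -1) = Pow(Add(Pow(3893, Rational(1, 2)), 45098), -1) = Pow(Add(45098, Pow(3893, Rational(1, 2))), -1) ≈ 2.2143e-5)
Add(M, Mul(-1, m)) = Add(Add(Rational(45098, 2033825711), Mul(Rational(-1, 2033825711), Pow(3893, Rational(1, 2)))), Mul(-1, 54135)) = Add(Add(Rational(45098, 2033825711), Mul(Rational(-1, 2033825711), Pow(3893, Rational(1, 2)))), -54135) = Add(Rational(-110101154819887, 2033825711), Mul(Rational(-1, 2033825711), Pow(3893, Rational(1, 2))))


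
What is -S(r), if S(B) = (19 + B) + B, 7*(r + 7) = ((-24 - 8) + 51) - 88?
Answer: 103/7 ≈ 14.714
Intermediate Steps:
r = -118/7 (r = -7 + (((-24 - 8) + 51) - 88)/7 = -7 + ((-32 + 51) - 88)/7 = -7 + (19 - 88)/7 = -7 + (⅐)*(-69) = -7 - 69/7 = -118/7 ≈ -16.857)
S(B) = 19 + 2*B
-S(r) = -(19 + 2*(-118/7)) = -(19 - 236/7) = -1*(-103/7) = 103/7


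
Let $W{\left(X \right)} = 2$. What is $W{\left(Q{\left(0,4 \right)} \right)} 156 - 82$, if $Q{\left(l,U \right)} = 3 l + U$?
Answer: $230$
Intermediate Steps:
$Q{\left(l,U \right)} = U + 3 l$
$W{\left(Q{\left(0,4 \right)} \right)} 156 - 82 = 2 \cdot 156 - 82 = 312 - 82 = 230$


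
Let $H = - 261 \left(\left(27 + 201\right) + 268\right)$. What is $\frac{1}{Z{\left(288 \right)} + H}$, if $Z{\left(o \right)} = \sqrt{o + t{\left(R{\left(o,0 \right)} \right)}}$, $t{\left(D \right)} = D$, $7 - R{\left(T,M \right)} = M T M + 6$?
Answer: $- \frac{1}{129439} \approx -7.7256 \cdot 10^{-6}$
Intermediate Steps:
$R{\left(T,M \right)} = 1 - T M^{2}$ ($R{\left(T,M \right)} = 7 - \left(M T M + 6\right) = 7 - \left(T M^{2} + 6\right) = 7 - \left(6 + T M^{2}\right) = 1 - T M^{2}$)
$Z{\left(o \right)} = \sqrt{1 + o}$ ($Z{\left(o \right)} = \sqrt{o - \left(-1 + o 0^{2}\right)} = \sqrt{o - \left(-1 + o 0\right)} = \sqrt{o + \left(1 + 0\right)} = \sqrt{o + 1} = \sqrt{1 + o}$)
$H = -129456$ ($H = - 261 \left(228 + 268\right) = \left(-261\right) 496 = -129456$)
$\frac{1}{Z{\left(288 \right)} + H} = \frac{1}{\sqrt{1 + 288} - 129456} = \frac{1}{\sqrt{289} - 129456} = \frac{1}{17 - 129456} = \frac{1}{-129439} = - \frac{1}{129439}$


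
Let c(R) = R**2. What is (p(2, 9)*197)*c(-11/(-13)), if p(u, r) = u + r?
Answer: 262207/169 ≈ 1551.5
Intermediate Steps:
p(u, r) = r + u
(p(2, 9)*197)*c(-11/(-13)) = ((9 + 2)*197)*(-11/(-13))**2 = (11*197)*(-11*(-1/13))**2 = 2167*(11/13)**2 = 2167*(121/169) = 262207/169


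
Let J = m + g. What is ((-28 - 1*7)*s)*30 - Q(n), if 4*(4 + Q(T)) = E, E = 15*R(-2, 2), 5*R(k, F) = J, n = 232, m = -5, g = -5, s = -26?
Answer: 54623/2 ≈ 27312.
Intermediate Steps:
J = -10 (J = -5 - 5 = -10)
R(k, F) = -2 (R(k, F) = (1/5)*(-10) = -2)
E = -30 (E = 15*(-2) = -30)
Q(T) = -23/2 (Q(T) = -4 + (1/4)*(-30) = -4 - 15/2 = -23/2)
((-28 - 1*7)*s)*30 - Q(n) = ((-28 - 1*7)*(-26))*30 - 1*(-23/2) = ((-28 - 7)*(-26))*30 + 23/2 = -35*(-26)*30 + 23/2 = 910*30 + 23/2 = 27300 + 23/2 = 54623/2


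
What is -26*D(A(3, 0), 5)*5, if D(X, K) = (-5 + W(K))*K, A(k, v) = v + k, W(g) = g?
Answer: 0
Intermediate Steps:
A(k, v) = k + v
D(X, K) = K*(-5 + K) (D(X, K) = (-5 + K)*K = K*(-5 + K))
-26*D(A(3, 0), 5)*5 = -130*(-5 + 5)*5 = -130*0*5 = -26*0*5 = 0*5 = 0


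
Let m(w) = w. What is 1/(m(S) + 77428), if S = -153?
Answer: 1/77275 ≈ 1.2941e-5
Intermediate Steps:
1/(m(S) + 77428) = 1/(-153 + 77428) = 1/77275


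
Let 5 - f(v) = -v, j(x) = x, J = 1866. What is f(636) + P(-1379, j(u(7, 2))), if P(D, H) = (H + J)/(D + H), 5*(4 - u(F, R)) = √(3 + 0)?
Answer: 30232982449/47265622 + 16225*√3/47265622 ≈ 639.64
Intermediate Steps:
u(F, R) = 4 - √3/5 (u(F, R) = 4 - √(3 + 0)/5 = 4 - √3/5)
P(D, H) = (1866 + H)/(D + H) (P(D, H) = (H + 1866)/(D + H) = (1866 + H)/(D + H))
f(v) = 5 + v (f(v) = 5 - (-1)*v = 5 + v)
f(636) + P(-1379, j(u(7, 2))) = (5 + 636) + (1866 + (4 - √3/5))/(-1379 + (4 - √3/5)) = 641 + (1870 - √3/5)/(-1375 - √3/5)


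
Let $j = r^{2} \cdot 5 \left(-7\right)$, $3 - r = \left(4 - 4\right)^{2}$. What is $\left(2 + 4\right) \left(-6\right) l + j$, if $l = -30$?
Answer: $765$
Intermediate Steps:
$r = 3$ ($r = 3 - \left(4 - 4\right)^{2} = 3 - 0^{2} = 3 - 0 = 3 + 0 = 3$)
$j = -315$ ($j = 3^{2} \cdot 5 \left(-7\right) = 9 \left(-35\right) = -315$)
$\left(2 + 4\right) \left(-6\right) l + j = \left(2 + 4\right) \left(-6\right) \left(-30\right) - 315 = 6 \left(-6\right) \left(-30\right) - 315 = \left(-36\right) \left(-30\right) - 315 = 1080 - 315 = 765$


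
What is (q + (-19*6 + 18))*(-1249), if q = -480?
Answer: 719424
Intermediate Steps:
(q + (-19*6 + 18))*(-1249) = (-480 + (-19*6 + 18))*(-1249) = (-480 + (-114 + 18))*(-1249) = (-480 - 96)*(-1249) = -576*(-1249) = 719424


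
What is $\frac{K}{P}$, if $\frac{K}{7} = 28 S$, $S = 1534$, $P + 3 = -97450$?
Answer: $- \frac{300664}{97453} \approx -3.0852$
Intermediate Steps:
$P = -97453$ ($P = -3 - 97450 = -97453$)
$K = 300664$ ($K = 7 \cdot 28 \cdot 1534 = 7 \cdot 42952 = 300664$)
$\frac{K}{P} = \frac{300664}{-97453} = 300664 \left(- \frac{1}{97453}\right) = - \frac{300664}{97453}$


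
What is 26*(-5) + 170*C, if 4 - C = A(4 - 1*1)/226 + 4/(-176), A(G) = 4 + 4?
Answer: 1361945/2486 ≈ 547.85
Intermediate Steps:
A(G) = 8
C = 19825/4972 (C = 4 - (8/226 + 4/(-176)) = 4 - (8*(1/226) + 4*(-1/176)) = 4 - (4/113 - 1/44) = 4 - 1*63/4972 = 4 - 63/4972 = 19825/4972 ≈ 3.9873)
26*(-5) + 170*C = 26*(-5) + 170*(19825/4972) = -130 + 1685125/2486 = 1361945/2486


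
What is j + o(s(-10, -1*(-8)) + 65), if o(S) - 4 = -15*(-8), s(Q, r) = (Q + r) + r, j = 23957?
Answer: 24081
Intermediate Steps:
s(Q, r) = Q + 2*r
o(S) = 124 (o(S) = 4 - 15*(-8) = 4 + 120 = 124)
j + o(s(-10, -1*(-8)) + 65) = 23957 + 124 = 24081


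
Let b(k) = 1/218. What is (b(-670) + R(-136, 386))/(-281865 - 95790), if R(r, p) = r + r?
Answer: 3953/5488586 ≈ 0.00072022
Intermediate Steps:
R(r, p) = 2*r
b(k) = 1/218
(b(-670) + R(-136, 386))/(-281865 - 95790) = (1/218 + 2*(-136))/(-281865 - 95790) = (1/218 - 272)/(-377655) = -59295/218*(-1/377655) = 3953/5488586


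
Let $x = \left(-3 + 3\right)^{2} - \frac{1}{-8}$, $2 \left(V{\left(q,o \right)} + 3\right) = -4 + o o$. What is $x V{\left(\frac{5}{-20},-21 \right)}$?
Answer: $\frac{431}{16} \approx 26.938$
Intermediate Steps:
$V{\left(q,o \right)} = -5 + \frac{o^{2}}{2}$ ($V{\left(q,o \right)} = -3 + \frac{-4 + o o}{2} = -3 + \frac{-4 + o^{2}}{2} = -3 + \left(-2 + \frac{o^{2}}{2}\right) = -5 + \frac{o^{2}}{2}$)
$x = \frac{1}{8}$ ($x = 0^{2} - - \frac{1}{8} = 0 + \frac{1}{8} = \frac{1}{8} \approx 0.125$)
$x V{\left(\frac{5}{-20},-21 \right)} = \frac{-5 + \frac{\left(-21\right)^{2}}{2}}{8} = \frac{-5 + \frac{1}{2} \cdot 441}{8} = \frac{-5 + \frac{441}{2}}{8} = \frac{1}{8} \cdot \frac{431}{2} = \frac{431}{16}$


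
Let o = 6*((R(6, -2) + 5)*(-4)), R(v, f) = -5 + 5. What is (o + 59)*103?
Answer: -6283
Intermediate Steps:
R(v, f) = 0
o = -120 (o = 6*((0 + 5)*(-4)) = 6*(5*(-4)) = 6*(-20) = -120)
(o + 59)*103 = (-120 + 59)*103 = -61*103 = -6283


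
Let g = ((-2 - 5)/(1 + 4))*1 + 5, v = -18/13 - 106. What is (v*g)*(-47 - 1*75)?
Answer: 3065616/65 ≈ 47163.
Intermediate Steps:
v = -1396/13 (v = -18*1/13 - 106 = -18/13 - 106 = -1396/13 ≈ -107.38)
g = 18/5 (g = -7/5*1 + 5 = -7/5 + 5 = 18/5 ≈ 3.6000)
(v*g)*(-47 - 1*75) = (-1396/13*18/5)*(-47 - 1*75) = -25128*(-47 - 75)/65 = -25128/65*(-122) = 3065616/65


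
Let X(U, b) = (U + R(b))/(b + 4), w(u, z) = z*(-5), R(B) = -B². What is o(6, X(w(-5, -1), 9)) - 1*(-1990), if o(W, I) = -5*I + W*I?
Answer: 25794/13 ≈ 1984.2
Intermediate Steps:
w(u, z) = -5*z
X(U, b) = (U - b²)/(4 + b) (X(U, b) = (U - b²)/(b + 4) = (U - b²)/(4 + b))
o(W, I) = -5*I + I*W
o(6, X(w(-5, -1), 9)) - 1*(-1990) = ((-5*(-1) - 1*9²)/(4 + 9))*(-5 + 6) - 1*(-1990) = ((5 - 1*81)/13)*1 + 1990 = ((5 - 81)/13)*1 + 1990 = ((1/13)*(-76))*1 + 1990 = -76/13*1 + 1990 = -76/13 + 1990 = 25794/13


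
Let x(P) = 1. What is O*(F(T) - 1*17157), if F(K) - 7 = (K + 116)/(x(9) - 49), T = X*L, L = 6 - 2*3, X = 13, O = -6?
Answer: 205829/2 ≈ 1.0291e+5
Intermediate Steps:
L = 0 (L = 6 - 6 = 0)
T = 0 (T = 13*0 = 0)
F(K) = 55/12 - K/48 (F(K) = 7 + (K + 116)/(1 - 49) = 7 + (116 + K)/(-48) = 7 + (116 + K)*(-1/48) = 7 + (-29/12 - K/48) = 55/12 - K/48)
O*(F(T) - 1*17157) = -6*((55/12 - 1/48*0) - 1*17157) = -6*((55/12 + 0) - 17157) = -6*(55/12 - 17157) = -6*(-205829/12) = 205829/2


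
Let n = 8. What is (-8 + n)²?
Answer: 0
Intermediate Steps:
(-8 + n)² = (-8 + 8)² = 0² = 0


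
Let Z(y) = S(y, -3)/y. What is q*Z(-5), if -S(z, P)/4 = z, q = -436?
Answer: 1744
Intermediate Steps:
S(z, P) = -4*z
Z(y) = -4 (Z(y) = (-4*y)/y = -4)
q*Z(-5) = -436*(-4) = 1744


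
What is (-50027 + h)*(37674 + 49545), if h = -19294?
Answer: -6046108299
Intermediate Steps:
(-50027 + h)*(37674 + 49545) = (-50027 - 19294)*(37674 + 49545) = -69321*87219 = -6046108299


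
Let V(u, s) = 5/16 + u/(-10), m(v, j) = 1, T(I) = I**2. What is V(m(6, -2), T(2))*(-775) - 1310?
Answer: -23595/16 ≈ -1474.7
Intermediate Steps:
V(u, s) = 5/16 - u/10 (V(u, s) = 5*(1/16) + u*(-1/10) = 5/16 - u/10)
V(m(6, -2), T(2))*(-775) - 1310 = (5/16 - 1/10*1)*(-775) - 1310 = (5/16 - 1/10)*(-775) - 1310 = (17/80)*(-775) - 1310 = -2635/16 - 1310 = -23595/16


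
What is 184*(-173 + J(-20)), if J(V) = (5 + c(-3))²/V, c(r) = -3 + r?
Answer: -159206/5 ≈ -31841.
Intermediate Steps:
J(V) = 1/V (J(V) = (5 + (-3 - 3))²/V = (5 - 6)²/V = (-1)²/V = 1/V)
184*(-173 + J(-20)) = 184*(-173 + 1/(-20)) = 184*(-173 - 1/20) = 184*(-3461/20) = -159206/5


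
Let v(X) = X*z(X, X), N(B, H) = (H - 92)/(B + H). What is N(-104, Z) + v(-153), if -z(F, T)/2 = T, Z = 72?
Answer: -374539/8 ≈ -46817.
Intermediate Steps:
N(B, H) = (-92 + H)/(B + H)
z(F, T) = -2*T
v(X) = -2*X**2 (v(X) = X*(-2*X) = -2*X**2)
N(-104, Z) + v(-153) = (-92 + 72)/(-104 + 72) - 2*(-153)**2 = -20/(-32) - 2*23409 = -1/32*(-20) - 46818 = 5/8 - 46818 = -374539/8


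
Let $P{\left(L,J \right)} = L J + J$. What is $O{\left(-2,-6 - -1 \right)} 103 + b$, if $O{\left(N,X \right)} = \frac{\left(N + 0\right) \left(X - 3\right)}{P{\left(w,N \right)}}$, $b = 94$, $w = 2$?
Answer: $- \frac{542}{3} \approx -180.67$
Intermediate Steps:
$P{\left(L,J \right)} = J + J L$ ($P{\left(L,J \right)} = J L + J = J + J L$)
$O{\left(N,X \right)} = -1 + \frac{X}{3}$ ($O{\left(N,X \right)} = \frac{\left(N + 0\right) \left(X - 3\right)}{N \left(1 + 2\right)} = \frac{N \left(-3 + X\right)}{N 3} = \frac{N \left(-3 + X\right)}{3 N} = N \left(-3 + X\right) \frac{1}{3 N} = -1 + \frac{X}{3}$)
$O{\left(-2,-6 - -1 \right)} 103 + b = \left(-1 + \frac{-6 - -1}{3}\right) 103 + 94 = \left(-1 + \frac{-6 + 1}{3}\right) 103 + 94 = \left(-1 + \frac{1}{3} \left(-5\right)\right) 103 + 94 = \left(-1 - \frac{5}{3}\right) 103 + 94 = \left(- \frac{8}{3}\right) 103 + 94 = - \frac{824}{3} + 94 = - \frac{542}{3}$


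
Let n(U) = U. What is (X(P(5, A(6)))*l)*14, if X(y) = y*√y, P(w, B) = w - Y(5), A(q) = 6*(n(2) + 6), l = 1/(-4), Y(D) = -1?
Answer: -21*√6 ≈ -51.439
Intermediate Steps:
l = -¼ ≈ -0.25000
A(q) = 48 (A(q) = 6*(2 + 6) = 6*8 = 48)
P(w, B) = 1 + w (P(w, B) = w - 1*(-1) = w + 1 = 1 + w)
X(y) = y^(3/2)
(X(P(5, A(6)))*l)*14 = ((1 + 5)^(3/2)*(-¼))*14 = (6^(3/2)*(-¼))*14 = ((6*√6)*(-¼))*14 = -3*√6/2*14 = -21*√6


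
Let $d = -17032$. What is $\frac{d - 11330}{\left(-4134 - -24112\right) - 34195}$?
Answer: $\frac{9454}{4739} \approx 1.9949$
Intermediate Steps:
$\frac{d - 11330}{\left(-4134 - -24112\right) - 34195} = \frac{-17032 - 11330}{\left(-4134 - -24112\right) - 34195} = - \frac{28362}{\left(-4134 + 24112\right) - 34195} = - \frac{28362}{19978 - 34195} = - \frac{28362}{-14217} = \left(-28362\right) \left(- \frac{1}{14217}\right) = \frac{9454}{4739}$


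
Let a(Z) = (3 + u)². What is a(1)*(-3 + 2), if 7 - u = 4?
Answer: -36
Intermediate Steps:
u = 3 (u = 7 - 1*4 = 7 - 4 = 3)
a(Z) = 36 (a(Z) = (3 + 3)² = 6² = 36)
a(1)*(-3 + 2) = 36*(-3 + 2) = 36*(-1) = -36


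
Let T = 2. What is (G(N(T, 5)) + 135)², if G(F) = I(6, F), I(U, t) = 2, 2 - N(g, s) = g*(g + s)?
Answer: 18769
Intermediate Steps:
N(g, s) = 2 - g*(g + s)
G(F) = 2
(G(N(T, 5)) + 135)² = (2 + 135)² = 137² = 18769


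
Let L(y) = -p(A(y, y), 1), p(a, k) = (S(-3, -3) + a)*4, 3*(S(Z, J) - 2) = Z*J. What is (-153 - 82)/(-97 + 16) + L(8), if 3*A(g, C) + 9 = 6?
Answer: -1061/81 ≈ -13.099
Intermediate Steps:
S(Z, J) = 2 + J*Z/3 (S(Z, J) = 2 + (Z*J)/3 = 2 + (J*Z)/3 = 2 + J*Z/3)
A(g, C) = -1 (A(g, C) = -3 + (⅓)*6 = -3 + 2 = -1)
p(a, k) = 20 + 4*a (p(a, k) = ((2 + (⅓)*(-3)*(-3)) + a)*4 = ((2 + 3) + a)*4 = (5 + a)*4 = 20 + 4*a)
L(y) = -16 (L(y) = -(20 + 4*(-1)) = -(20 - 4) = -1*16 = -16)
(-153 - 82)/(-97 + 16) + L(8) = (-153 - 82)/(-97 + 16) - 16 = -235/(-81) - 16 = -235*(-1/81) - 16 = 235/81 - 16 = -1061/81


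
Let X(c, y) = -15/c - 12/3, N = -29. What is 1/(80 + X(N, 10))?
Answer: 29/2219 ≈ 0.013069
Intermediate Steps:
X(c, y) = -4 - 15/c (X(c, y) = -15/c - 12*1/3 = -15/c - 4 = -4 - 15/c)
1/(80 + X(N, 10)) = 1/(80 + (-4 - 15/(-29))) = 1/(80 + (-4 - 15*(-1/29))) = 1/(80 + (-4 + 15/29)) = 1/(80 - 101/29) = 1/(2219/29) = 29/2219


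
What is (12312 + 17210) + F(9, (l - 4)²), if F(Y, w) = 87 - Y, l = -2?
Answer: 29600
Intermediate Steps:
(12312 + 17210) + F(9, (l - 4)²) = (12312 + 17210) + (87 - 1*9) = 29522 + (87 - 9) = 29522 + 78 = 29600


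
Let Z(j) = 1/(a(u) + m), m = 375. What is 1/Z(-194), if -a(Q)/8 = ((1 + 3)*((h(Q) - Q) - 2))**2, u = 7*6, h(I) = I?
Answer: -137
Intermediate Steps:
u = 42
a(Q) = -512 (a(Q) = -8*(1 + 3)**2*((Q - Q) - 2)**2 = -8*16*(0 - 2)**2 = -8*(4*(-2))**2 = -8*(-8)**2 = -8*64 = -512)
Z(j) = -1/137 (Z(j) = 1/(-512 + 375) = 1/(-137) = -1/137)
1/Z(-194) = 1/(-1/137) = -137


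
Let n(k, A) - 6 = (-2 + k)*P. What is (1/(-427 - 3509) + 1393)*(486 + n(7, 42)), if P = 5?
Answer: 2834631899/3936 ≈ 7.2018e+5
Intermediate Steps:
n(k, A) = -4 + 5*k (n(k, A) = 6 + (-2 + k)*5 = 6 + (-10 + 5*k) = -4 + 5*k)
(1/(-427 - 3509) + 1393)*(486 + n(7, 42)) = (1/(-427 - 3509) + 1393)*(486 + (-4 + 5*7)) = (1/(-3936) + 1393)*(486 + (-4 + 35)) = (-1/3936 + 1393)*(486 + 31) = (5482847/3936)*517 = 2834631899/3936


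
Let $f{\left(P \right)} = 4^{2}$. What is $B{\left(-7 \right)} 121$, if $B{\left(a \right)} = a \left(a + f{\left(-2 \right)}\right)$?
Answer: $-7623$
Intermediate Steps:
$f{\left(P \right)} = 16$
$B{\left(a \right)} = a \left(16 + a\right)$ ($B{\left(a \right)} = a \left(a + 16\right) = a \left(16 + a\right)$)
$B{\left(-7 \right)} 121 = - 7 \left(16 - 7\right) 121 = \left(-7\right) 9 \cdot 121 = \left(-63\right) 121 = -7623$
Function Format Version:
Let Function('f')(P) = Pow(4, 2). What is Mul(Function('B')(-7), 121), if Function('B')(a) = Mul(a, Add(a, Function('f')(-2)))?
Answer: -7623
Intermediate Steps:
Function('f')(P) = 16
Function('B')(a) = Mul(a, Add(16, a)) (Function('B')(a) = Mul(a, Add(a, 16)) = Mul(a, Add(16, a)))
Mul(Function('B')(-7), 121) = Mul(Mul(-7, Add(16, -7)), 121) = Mul(Mul(-7, 9), 121) = Mul(-63, 121) = -7623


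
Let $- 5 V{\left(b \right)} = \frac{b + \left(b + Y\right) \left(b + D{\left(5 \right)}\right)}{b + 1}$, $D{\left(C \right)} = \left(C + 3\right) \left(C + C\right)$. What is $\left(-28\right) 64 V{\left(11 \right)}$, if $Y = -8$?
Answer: $\frac{127232}{15} \approx 8482.1$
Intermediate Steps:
$D{\left(C \right)} = 2 C \left(3 + C\right)$ ($D{\left(C \right)} = \left(3 + C\right) 2 C = 2 C \left(3 + C\right)$)
$V{\left(b \right)} = - \frac{b + \left(-8 + b\right) \left(80 + b\right)}{5 \left(1 + b\right)}$ ($V{\left(b \right)} = - \frac{\left(b + \left(b - 8\right) \left(b + 2 \cdot 5 \left(3 + 5\right)\right)\right) \frac{1}{b + 1}}{5} = - \frac{\left(b + \left(-8 + b\right) \left(b + 2 \cdot 5 \cdot 8\right)\right) \frac{1}{1 + b}}{5} = - \frac{\left(b + \left(-8 + b\right) \left(b + 80\right)\right) \frac{1}{1 + b}}{5} = - \frac{\left(b + \left(-8 + b\right) \left(80 + b\right)\right) \frac{1}{1 + b}}{5} = - \frac{\frac{1}{1 + b} \left(b + \left(-8 + b\right) \left(80 + b\right)\right)}{5} = - \frac{b + \left(-8 + b\right) \left(80 + b\right)}{5 \left(1 + b\right)}$)
$\left(-28\right) 64 V{\left(11 \right)} = \left(-28\right) 64 \frac{640 - 11^{2} - 803}{5 \left(1 + 11\right)} = - 1792 \frac{640 - 121 - 803}{5 \cdot 12} = - 1792 \cdot \frac{1}{5} \cdot \frac{1}{12} \left(640 - 121 - 803\right) = - 1792 \cdot \frac{1}{5} \cdot \frac{1}{12} \left(-284\right) = \left(-1792\right) \left(- \frac{71}{15}\right) = \frac{127232}{15}$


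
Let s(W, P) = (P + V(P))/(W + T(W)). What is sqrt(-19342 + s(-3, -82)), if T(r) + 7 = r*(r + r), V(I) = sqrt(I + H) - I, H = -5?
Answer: sqrt(-309472 + 2*I*sqrt(87))/4 ≈ 0.0041917 + 139.08*I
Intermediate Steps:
V(I) = sqrt(-5 + I) - I (V(I) = sqrt(I - 5) - I = sqrt(-5 + I) - I)
T(r) = -7 + 2*r**2 (T(r) = -7 + r*(r + r) = -7 + r*(2*r) = -7 + 2*r**2)
s(W, P) = sqrt(-5 + P)/(-7 + W + 2*W**2) (s(W, P) = (P + (sqrt(-5 + P) - P))/(W + (-7 + 2*W**2)) = sqrt(-5 + P)/(-7 + W + 2*W**2))
sqrt(-19342 + s(-3, -82)) = sqrt(-19342 + sqrt(-5 - 82)/(-7 - 3 + 2*(-3)**2)) = sqrt(-19342 + sqrt(-87)/(-7 - 3 + 2*9)) = sqrt(-19342 + (I*sqrt(87))/(-7 - 3 + 18)) = sqrt(-19342 + (I*sqrt(87))/8) = sqrt(-19342 + (I*sqrt(87))*(1/8)) = sqrt(-19342 + I*sqrt(87)/8)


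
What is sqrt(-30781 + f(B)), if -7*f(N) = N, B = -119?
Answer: 2*I*sqrt(7691) ≈ 175.4*I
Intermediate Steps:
f(N) = -N/7
sqrt(-30781 + f(B)) = sqrt(-30781 - 1/7*(-119)) = sqrt(-30781 + 17) = sqrt(-30764) = 2*I*sqrt(7691)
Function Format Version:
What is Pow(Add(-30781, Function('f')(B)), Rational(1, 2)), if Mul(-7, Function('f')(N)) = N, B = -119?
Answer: Mul(2, I, Pow(7691, Rational(1, 2))) ≈ Mul(175.40, I)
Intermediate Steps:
Function('f')(N) = Mul(Rational(-1, 7), N)
Pow(Add(-30781, Function('f')(B)), Rational(1, 2)) = Pow(Add(-30781, Mul(Rational(-1, 7), -119)), Rational(1, 2)) = Pow(Add(-30781, 17), Rational(1, 2)) = Pow(-30764, Rational(1, 2)) = Mul(2, I, Pow(7691, Rational(1, 2)))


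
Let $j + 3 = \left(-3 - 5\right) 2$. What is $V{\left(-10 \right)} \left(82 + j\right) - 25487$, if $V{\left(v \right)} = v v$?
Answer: $-19187$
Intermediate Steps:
$V{\left(v \right)} = v^{2}$
$j = -19$ ($j = -3 + \left(-3 - 5\right) 2 = -3 - 16 = -19$)
$V{\left(-10 \right)} \left(82 + j\right) - 25487 = \left(-10\right)^{2} \left(82 - 19\right) - 25487 = 100 \cdot 63 - 25487 = 6300 - 25487 = -19187$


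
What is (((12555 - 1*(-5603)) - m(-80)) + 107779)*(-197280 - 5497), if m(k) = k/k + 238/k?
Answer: -1021501101343/40 ≈ -2.5538e+10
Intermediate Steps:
m(k) = 1 + 238/k
(((12555 - 1*(-5603)) - m(-80)) + 107779)*(-197280 - 5497) = (((12555 - 1*(-5603)) - (238 - 80)/(-80)) + 107779)*(-197280 - 5497) = (((12555 + 5603) - (-1)*158/80) + 107779)*(-202777) = ((18158 - 1*(-79/40)) + 107779)*(-202777) = ((18158 + 79/40) + 107779)*(-202777) = (726399/40 + 107779)*(-202777) = (5037559/40)*(-202777) = -1021501101343/40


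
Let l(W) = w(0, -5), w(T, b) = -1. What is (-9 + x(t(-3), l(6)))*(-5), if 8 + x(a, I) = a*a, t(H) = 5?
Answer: -40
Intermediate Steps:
l(W) = -1
x(a, I) = -8 + a² (x(a, I) = -8 + a*a = -8 + a²)
(-9 + x(t(-3), l(6)))*(-5) = (-9 + (-8 + 5²))*(-5) = (-9 + (-8 + 25))*(-5) = (-9 + 17)*(-5) = 8*(-5) = -40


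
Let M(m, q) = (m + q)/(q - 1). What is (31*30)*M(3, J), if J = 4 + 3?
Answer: 1550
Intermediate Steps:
J = 7
M(m, q) = (m + q)/(-1 + q)
(31*30)*M(3, J) = (31*30)*((3 + 7)/(-1 + 7)) = 930*(10/6) = 930*((⅙)*10) = 930*(5/3) = 1550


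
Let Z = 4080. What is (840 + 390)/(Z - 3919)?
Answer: 1230/161 ≈ 7.6398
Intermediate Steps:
(840 + 390)/(Z - 3919) = (840 + 390)/(4080 - 3919) = 1230/161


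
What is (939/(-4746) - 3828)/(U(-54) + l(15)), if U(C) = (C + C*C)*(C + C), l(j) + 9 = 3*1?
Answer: 6056209/488999364 ≈ 0.012385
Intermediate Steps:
l(j) = -6 (l(j) = -9 + 3*1 = -9 + 3 = -6)
U(C) = 2*C*(C + C**2) (U(C) = (C + C**2)*(2*C) = 2*C*(C + C**2))
(939/(-4746) - 3828)/(U(-54) + l(15)) = (939/(-4746) - 3828)/(2*(-54)**2*(1 - 54) - 6) = (939*(-1/4746) - 3828)/(2*2916*(-53) - 6) = (-313/1582 - 3828)/(-309096 - 6) = -6056209/1582/(-309102) = -6056209/1582*(-1/309102) = 6056209/488999364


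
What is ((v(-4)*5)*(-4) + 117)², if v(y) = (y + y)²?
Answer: 1352569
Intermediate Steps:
v(y) = 4*y² (v(y) = (2*y)² = 4*y²)
((v(-4)*5)*(-4) + 117)² = (((4*(-4)²)*5)*(-4) + 117)² = (((4*16)*5)*(-4) + 117)² = ((64*5)*(-4) + 117)² = (320*(-4) + 117)² = (-1280 + 117)² = (-1163)² = 1352569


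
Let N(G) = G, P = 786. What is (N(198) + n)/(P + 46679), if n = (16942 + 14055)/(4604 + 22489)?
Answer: 5395411/1285969245 ≈ 0.0041956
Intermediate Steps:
n = 30997/27093 ≈ 1.1441
(N(198) + n)/(P + 46679) = (198 + 30997/27093)/(786 + 46679) = (5395411/27093)/47465 = (5395411/27093)*(1/47465) = 5395411/1285969245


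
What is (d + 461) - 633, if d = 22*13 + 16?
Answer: 130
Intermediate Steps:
d = 302 (d = 286 + 16 = 302)
(d + 461) - 633 = (302 + 461) - 633 = 763 - 633 = 130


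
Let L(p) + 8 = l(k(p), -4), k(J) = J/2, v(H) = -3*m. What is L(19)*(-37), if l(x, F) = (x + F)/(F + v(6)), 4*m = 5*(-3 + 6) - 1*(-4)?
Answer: 22422/73 ≈ 307.15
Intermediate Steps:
m = 19/4 (m = (5*(-3 + 6) - 1*(-4))/4 = (5*3 + 4)/4 = (15 + 4)/4 = (¼)*19 = 19/4 ≈ 4.7500)
v(H) = -57/4 (v(H) = -3*19/4 = -57/4)
k(J) = J/2 (k(J) = J*(½) = J/2)
l(x, F) = (F + x)/(-57/4 + F) (l(x, F) = (x + F)/(F - 57/4) = (F + x)/(-57/4 + F))
L(p) = -568/73 - 2*p/73 (L(p) = -8 + 4*(-4 + p/2)/(-57 + 4*(-4)) = -8 + 4*(-4 + p/2)/(-57 - 16) = -8 + 4*(-4 + p/2)/(-73) = -8 + 4*(-1/73)*(-4 + p/2) = -8 + (16/73 - 2*p/73) = -568/73 - 2*p/73)
L(19)*(-37) = (-568/73 - 2/73*19)*(-37) = (-568/73 - 38/73)*(-37) = -606/73*(-37) = 22422/73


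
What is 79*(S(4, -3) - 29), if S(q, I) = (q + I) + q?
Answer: -1896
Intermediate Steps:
S(q, I) = I + 2*q (S(q, I) = (I + q) + q = I + 2*q)
79*(S(4, -3) - 29) = 79*((-3 + 2*4) - 29) = 79*((-3 + 8) - 29) = 79*(5 - 29) = 79*(-24) = -1896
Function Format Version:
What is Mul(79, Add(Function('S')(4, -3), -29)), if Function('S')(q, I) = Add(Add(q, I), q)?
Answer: -1896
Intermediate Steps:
Function('S')(q, I) = Add(I, Mul(2, q)) (Function('S')(q, I) = Add(Add(I, q), q) = Add(I, Mul(2, q)))
Mul(79, Add(Function('S')(4, -3), -29)) = Mul(79, Add(Add(-3, Mul(2, 4)), -29)) = Mul(79, Add(Add(-3, 8), -29)) = Mul(79, Add(5, -29)) = Mul(79, -24) = -1896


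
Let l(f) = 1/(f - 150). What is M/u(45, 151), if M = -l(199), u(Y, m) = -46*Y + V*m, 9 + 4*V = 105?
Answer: -1/76146 ≈ -1.3133e-5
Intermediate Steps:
V = 24 (V = -9/4 + (1/4)*105 = -9/4 + 105/4 = 24)
u(Y, m) = -46*Y + 24*m
l(f) = 1/(-150 + f)
M = -1/49 (M = -1/(-150 + 199) = -1/49 ≈ -0.020408)
M/u(45, 151) = -1/(49*(-46*45 + 24*151)) = -1/(49*(-2070 + 3624)) = -1/49/1554 = -1/49*1/1554 = -1/76146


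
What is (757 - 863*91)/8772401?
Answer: -77776/8772401 ≈ -0.0088660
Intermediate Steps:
(757 - 863*91)/8772401 = (757 - 78533)*(1/8772401) = -77776*1/8772401 = -77776/8772401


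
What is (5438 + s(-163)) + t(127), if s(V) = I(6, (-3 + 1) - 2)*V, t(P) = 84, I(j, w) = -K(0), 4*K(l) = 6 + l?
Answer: 11533/2 ≈ 5766.5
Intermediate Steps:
K(l) = 3/2 + l/4 (K(l) = (6 + l)/4 = 3/2 + l/4)
I(j, w) = -3/2 (I(j, w) = -(3/2 + (¼)*0) = -(3/2 + 0) = -1*3/2 = -3/2)
s(V) = -3*V/2
(5438 + s(-163)) + t(127) = (5438 - 3/2*(-163)) + 84 = (5438 + 489/2) + 84 = 11365/2 + 84 = 11533/2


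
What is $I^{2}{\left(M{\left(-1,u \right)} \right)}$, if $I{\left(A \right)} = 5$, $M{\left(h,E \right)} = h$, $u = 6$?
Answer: $25$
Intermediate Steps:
$I^{2}{\left(M{\left(-1,u \right)} \right)} = 5^{2} = 25$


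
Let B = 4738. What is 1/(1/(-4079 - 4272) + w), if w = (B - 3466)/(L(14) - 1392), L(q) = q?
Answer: -108563/100225 ≈ -1.0832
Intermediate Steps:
w = -12/13 (w = (4738 - 3466)/(14 - 1392) = 1272/(-1378) = 1272*(-1/1378) = -12/13 ≈ -0.92308)
1/(1/(-4079 - 4272) + w) = 1/(1/(-4079 - 4272) - 12/13) = 1/(1/(-8351) - 12/13) = 1/(-1/8351 - 12/13) = 1/(-100225/108563) = -108563/100225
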